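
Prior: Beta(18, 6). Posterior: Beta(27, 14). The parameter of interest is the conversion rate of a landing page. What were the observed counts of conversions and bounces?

9 conversions and 8 bounces

Beta is conjugate to the binomial likelihood: posterior = Beta(a+s, b+f).
Match parameters: s=27−18=9, f=14−6=8.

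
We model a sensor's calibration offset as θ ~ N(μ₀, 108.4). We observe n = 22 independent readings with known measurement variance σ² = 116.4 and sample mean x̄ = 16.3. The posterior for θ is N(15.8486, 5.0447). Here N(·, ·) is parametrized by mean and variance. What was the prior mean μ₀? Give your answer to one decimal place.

μ₀ = 6.6

With known observation variance, the Normal–Normal posterior has precision τ_n = τ₀ + n/σ² and mean μ_n = (τ₀μ₀ + (n/σ²)x̄)/τ_n.
Here τ₀ = 1/108.4 = 0.009225 and τ_data = 22/116.4 = 0.189003, so τ_n = 0.198228.
Rearranging for μ₀: μ₀ = (μ_n·τ_n − τ_data·x̄)/τ₀ = (15.8486·0.198228 − 0.189003·16.3) / 0.009225 = 0.060887/0.009225 ≈ 6.6.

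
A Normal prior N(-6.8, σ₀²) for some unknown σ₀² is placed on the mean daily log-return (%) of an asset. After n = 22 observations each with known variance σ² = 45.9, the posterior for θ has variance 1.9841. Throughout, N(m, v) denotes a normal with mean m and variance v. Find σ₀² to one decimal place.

σ₀² = 40.5

Posterior precision equals prior precision plus data precision: 1/σ_n² = 1/σ₀² + n/σ².
So 1/σ₀² = 1/1.9841 − 22/45.9 = 0.504007 − 0.479303 = 0.024704.
Hence σ₀² = 1/0.024704 ≈ 40.5.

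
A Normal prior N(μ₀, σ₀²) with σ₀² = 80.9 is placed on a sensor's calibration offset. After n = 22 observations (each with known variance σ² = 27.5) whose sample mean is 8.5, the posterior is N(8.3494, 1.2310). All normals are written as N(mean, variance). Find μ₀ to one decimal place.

With known observation variance, the Normal–Normal posterior has precision τ_n = τ₀ + n/σ² and mean μ_n = (τ₀μ₀ + (n/σ²)x̄)/τ_n.
Here τ₀ = 1/80.9 = 0.012361 and τ_data = 22/27.5 = 0.800000, so τ_n = 0.812361.
Rearranging for μ₀: μ₀ = (μ_n·τ_n − τ_data·x̄)/τ₀ = (8.3494·0.812361 − 0.800000·8.5) / 0.012361 = -0.017273/0.012361 ≈ -1.4.

μ₀ = -1.4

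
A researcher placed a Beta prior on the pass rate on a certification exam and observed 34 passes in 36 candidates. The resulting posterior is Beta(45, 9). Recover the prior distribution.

Beta is conjugate to the binomial likelihood: posterior = Beta(a+s, b+f).
Subtract the data counts: 45−34=11, 9−2=7.

Beta(11, 7)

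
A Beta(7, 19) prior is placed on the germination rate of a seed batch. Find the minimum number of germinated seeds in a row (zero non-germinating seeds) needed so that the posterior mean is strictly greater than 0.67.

k = 32

After k germinated seeds and 0 non-germinating seeds the posterior is Beta(7+k, 19), with mean (7+k)/(7+19+k).
Set (7+k)/(26+k) > 0.67 and solve: k > (0.67·26 − 7)/(1 − 0.67) = 31.576.
The smallest integer exceeding 31.576 is 32.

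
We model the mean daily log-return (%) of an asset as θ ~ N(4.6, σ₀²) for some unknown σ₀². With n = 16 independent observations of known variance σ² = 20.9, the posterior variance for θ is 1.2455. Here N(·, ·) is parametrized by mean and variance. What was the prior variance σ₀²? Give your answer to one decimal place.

σ₀² = 26.8

Posterior precision equals prior precision plus data precision: 1/σ_n² = 1/σ₀² + n/σ².
So 1/σ₀² = 1/1.2455 − 16/20.9 = 0.802890 − 0.765550 = 0.037340.
Hence σ₀² = 1/0.037340 ≈ 26.8.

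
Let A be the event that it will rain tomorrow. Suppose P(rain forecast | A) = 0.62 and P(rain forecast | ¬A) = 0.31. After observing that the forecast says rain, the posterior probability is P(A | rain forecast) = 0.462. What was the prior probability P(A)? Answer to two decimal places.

In odds form, posterior odds = prior odds × likelihood ratio, so prior odds = posterior odds ÷ LR.
Posterior odds = 0.462/(1−0.462) = 0.8587. LR = 0.62/0.31 = 2.0000.
Prior odds = 0.8587/2.0000 = 0.4294, so P(A) = 0.4294/(1+0.4294) ≈ 0.30.

P(A) = 0.30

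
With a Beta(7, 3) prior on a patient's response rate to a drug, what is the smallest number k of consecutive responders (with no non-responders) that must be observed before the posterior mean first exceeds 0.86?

k = 12

After k responders and 0 non-responders the posterior is Beta(7+k, 3), with mean (7+k)/(7+3+k).
Set (7+k)/(10+k) > 0.86 and solve: k > (0.86·10 − 7)/(1 − 0.86) = 11.429.
The smallest integer exceeding 11.429 is 12, and checking k=12: (19)/(22) = 0.8636 > 0.86.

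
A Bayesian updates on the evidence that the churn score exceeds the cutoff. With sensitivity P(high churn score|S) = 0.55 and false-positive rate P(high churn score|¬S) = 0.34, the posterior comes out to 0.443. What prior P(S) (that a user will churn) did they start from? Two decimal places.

In odds form, posterior odds = prior odds × likelihood ratio, so prior odds = posterior odds ÷ LR.
Posterior odds = 0.443/(1−0.443) = 0.7953. LR = 0.55/0.34 = 1.6176.
Prior odds = 0.7953/1.6176 = 0.4917, so P(S) = 0.4917/(1+0.4917) ≈ 0.33.

P(S) = 0.33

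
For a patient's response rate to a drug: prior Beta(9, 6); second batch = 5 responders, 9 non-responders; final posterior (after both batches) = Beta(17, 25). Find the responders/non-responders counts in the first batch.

3 responders and 10 non-responders

Sequential conjugate updates are equivalent to a single update on the pooled data, so total successes = posterior α − prior α and total failures = posterior β − prior β.
Total across both batches: 17−9=8 responders, 25−6=19 non-responders.
Subtract the second batch: 8−5=3 responders and 19−9=10 non-responders.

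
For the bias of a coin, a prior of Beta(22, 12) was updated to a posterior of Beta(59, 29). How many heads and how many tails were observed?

37 heads and 17 tails

Under Beta–binomial conjugacy the posterior parameters are (a+s, b+f).
Match parameters: s=59−22=37, f=29−12=17.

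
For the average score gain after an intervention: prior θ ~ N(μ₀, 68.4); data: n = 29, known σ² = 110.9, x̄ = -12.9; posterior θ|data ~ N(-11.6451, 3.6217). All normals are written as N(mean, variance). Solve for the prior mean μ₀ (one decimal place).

μ₀ = 10.8

With known observation variance, the Normal–Normal posterior has precision τ_n = τ₀ + n/σ² and mean μ_n = (τ₀μ₀ + (n/σ²)x̄)/τ_n.
Here τ₀ = 1/68.4 = 0.014620 and τ_data = 29/110.9 = 0.261497, so τ_n = 0.276117.
Rearranging for μ₀: μ₀ = (μ_n·τ_n − τ_data·x̄)/τ₀ = (-11.6451·0.276117 − 0.261497·-12.9) / 0.014620 = 0.157901/0.014620 ≈ 10.8.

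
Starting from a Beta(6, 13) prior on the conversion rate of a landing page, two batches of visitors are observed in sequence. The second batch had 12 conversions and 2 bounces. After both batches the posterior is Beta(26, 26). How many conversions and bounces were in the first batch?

8 conversions and 11 bounces

Because Beta–binomial updating is additive in the counts, the combined data contributed (α_post−α_prior, β_post−β_prior) successes and failures.
Total across both batches: 26−6=20 conversions, 26−13=13 bounces.
Subtract the second batch: 20−12=8 conversions and 13−2=11 bounces.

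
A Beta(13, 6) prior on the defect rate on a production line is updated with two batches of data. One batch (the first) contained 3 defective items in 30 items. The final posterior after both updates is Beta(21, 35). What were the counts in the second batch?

Sequential conjugate updates are equivalent to a single update on the pooled data, so total successes = posterior α − prior α and total failures = posterior β − prior β.
Total across both batches: 21−13=8 defective items, 35−6=29 good items.
Subtract the first batch: 8−3=5 defective items and 29−27=2 good items.

5 defective items and 2 good items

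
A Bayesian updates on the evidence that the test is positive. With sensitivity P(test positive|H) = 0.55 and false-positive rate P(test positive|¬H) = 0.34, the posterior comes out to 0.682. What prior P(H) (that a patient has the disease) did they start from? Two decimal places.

In odds form, posterior odds = prior odds × likelihood ratio, so prior odds = posterior odds ÷ LR.
Posterior odds = 0.682/(1−0.682) = 2.1447. LR = 0.55/0.34 = 1.6176.
Prior odds = 2.1447/1.6176 = 1.3259, so P(H) = 1.3259/(1+1.3259) ≈ 0.57.

P(H) = 0.57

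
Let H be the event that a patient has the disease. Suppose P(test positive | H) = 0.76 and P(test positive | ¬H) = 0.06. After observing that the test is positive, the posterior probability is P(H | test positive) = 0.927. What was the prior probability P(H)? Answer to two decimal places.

P(H) = 0.50

Bayes' rule in odds form gives O(H|E) = O(H)·[P(E|H)/P(E|¬H)], hence O(H) = O(H|E)/LR.
Posterior odds = 0.927/(1−0.927) = 12.6986. LR = 0.76/0.06 = 12.6667.
Prior odds = 12.6986/12.6667 = 1.0025, so P(H) = 1.0025/(1+1.0025) ≈ 0.50.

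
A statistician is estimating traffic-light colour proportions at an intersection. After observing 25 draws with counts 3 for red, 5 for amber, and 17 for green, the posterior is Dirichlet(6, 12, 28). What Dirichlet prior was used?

For a Dirichlet(α) prior with multinomial counts c, the posterior is Dirichlet(α + c) componentwise.
Subtract each count from the matching posterior parameter: 6−3=3, 12−5=7, 28−17=11.

Dirichlet(3, 7, 11)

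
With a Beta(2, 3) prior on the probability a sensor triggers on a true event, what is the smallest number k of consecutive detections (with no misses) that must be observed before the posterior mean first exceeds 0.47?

k = 1

After k detections and 0 misses the posterior is Beta(2+k, 3), with mean (2+k)/(2+3+k).
Set (2+k)/(5+k) > 0.47 and solve: k > (0.47·5 − 2)/(1 − 0.47) = 0.660.
The smallest integer exceeding 0.660 is 1, and checking k=1: (3)/(6) = 0.5000 > 0.47.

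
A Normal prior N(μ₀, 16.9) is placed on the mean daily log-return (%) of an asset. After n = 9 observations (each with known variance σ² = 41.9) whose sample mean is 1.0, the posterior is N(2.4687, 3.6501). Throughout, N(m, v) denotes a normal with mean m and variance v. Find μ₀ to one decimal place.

The posterior mean is a precision-weighted average: μ_n = (τ₀μ₀ + τ_data·x̄)/(τ₀+τ_data), with τ₀=1/σ₀² and τ_data=n/σ².
Here τ₀ = 1/16.9 = 0.059172 and τ_data = 9/41.9 = 0.214797, so τ_n = 0.273969.
Rearranging for μ₀: μ₀ = (μ_n·τ_n − τ_data·x̄)/τ₀ = (2.4687·0.273969 − 0.214797·1.0) / 0.059172 = 0.461550/0.059172 ≈ 7.8.

μ₀ = 7.8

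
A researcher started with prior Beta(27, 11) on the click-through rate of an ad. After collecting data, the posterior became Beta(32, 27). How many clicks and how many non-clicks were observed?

5 clicks and 16 non-clicks

Beta is conjugate to the binomial likelihood: posterior = Beta(α+s, β+f).
Match parameters: s=32−27=5, f=27−11=16.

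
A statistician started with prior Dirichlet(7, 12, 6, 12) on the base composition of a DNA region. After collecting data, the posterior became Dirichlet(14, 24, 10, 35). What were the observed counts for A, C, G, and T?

counts (7, 12, 4, 23)

For a Dirichlet(α) prior with multinomial counts c, the posterior is Dirichlet(α + c) componentwise.
Counts are posterior − prior componentwise: 14−7=7, 24−12=12, 10−6=4, 35−12=23.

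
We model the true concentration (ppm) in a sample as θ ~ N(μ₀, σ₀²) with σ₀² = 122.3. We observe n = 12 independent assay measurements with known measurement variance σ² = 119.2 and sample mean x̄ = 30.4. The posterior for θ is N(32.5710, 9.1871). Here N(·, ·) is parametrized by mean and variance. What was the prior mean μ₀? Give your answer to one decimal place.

μ₀ = 59.3

With known observation variance, the Normal–Normal posterior has precision τ_n = τ₀ + n/σ² and mean μ_n = (τ₀μ₀ + (n/σ²)x̄)/τ_n.
Here τ₀ = 1/122.3 = 0.008177 and τ_data = 12/119.2 = 0.100671, so τ_n = 0.108848.
Rearranging for μ₀: μ₀ = (μ_n·τ_n − τ_data·x̄)/τ₀ = (32.5710·0.108848 − 0.100671·30.4) / 0.008177 = 0.484890/0.008177 ≈ 59.3.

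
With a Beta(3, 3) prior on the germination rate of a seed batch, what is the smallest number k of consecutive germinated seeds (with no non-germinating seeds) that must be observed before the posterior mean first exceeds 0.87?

After k germinated seeds and 0 non-germinating seeds the posterior is Beta(3+k, 3), with mean (3+k)/(3+3+k).
Set (3+k)/(6+k) > 0.87 and solve: k > (0.87·6 − 3)/(1 − 0.87) = 17.077.
The smallest integer exceeding 17.077 is 18, and checking k=18: (21)/(24) = 0.8750 > 0.87.

k = 18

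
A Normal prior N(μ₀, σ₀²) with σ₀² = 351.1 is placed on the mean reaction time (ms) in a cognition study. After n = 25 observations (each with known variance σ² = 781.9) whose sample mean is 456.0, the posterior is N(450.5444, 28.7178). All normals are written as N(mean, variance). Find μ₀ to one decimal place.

With known observation variance, the Normal–Normal posterior has precision τ_n = τ₀ + n/σ² and mean μ_n = (τ₀μ₀ + (n/σ²)x̄)/τ_n.
Here τ₀ = 1/351.1 = 0.002848 and τ_data = 25/781.9 = 0.031973, so τ_n = 0.034821.
Rearranging for μ₀: μ₀ = (μ_n·τ_n − τ_data·x̄)/τ₀ = (450.5444·0.034821 − 0.031973·456.0) / 0.002848 = 1.108719/0.002848 ≈ 389.3.

μ₀ = 389.3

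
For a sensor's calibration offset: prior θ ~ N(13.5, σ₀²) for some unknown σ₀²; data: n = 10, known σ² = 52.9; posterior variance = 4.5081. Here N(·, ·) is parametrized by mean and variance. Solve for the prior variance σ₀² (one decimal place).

σ₀² = 30.5

For the Normal–Normal model with known σ², precisions add: τ_n = τ₀ + n/σ².
So 1/σ₀² = 1/4.5081 − 10/52.9 = 0.221823 − 0.189036 = 0.032787.
Hence σ₀² = 1/0.032787 ≈ 30.5.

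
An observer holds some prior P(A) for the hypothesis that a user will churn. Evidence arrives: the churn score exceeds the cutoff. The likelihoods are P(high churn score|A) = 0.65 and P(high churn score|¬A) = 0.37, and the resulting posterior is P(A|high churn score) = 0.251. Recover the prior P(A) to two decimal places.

P(A) = 0.16

In odds form, posterior odds = prior odds × likelihood ratio, so prior odds = posterior odds ÷ LR.
Posterior odds = 0.251/(1−0.251) = 0.3351. LR = 0.65/0.37 = 1.7568.
Prior odds = 0.3351/1.7568 = 0.1907, so P(A) = 0.1907/(1+0.1907) ≈ 0.16.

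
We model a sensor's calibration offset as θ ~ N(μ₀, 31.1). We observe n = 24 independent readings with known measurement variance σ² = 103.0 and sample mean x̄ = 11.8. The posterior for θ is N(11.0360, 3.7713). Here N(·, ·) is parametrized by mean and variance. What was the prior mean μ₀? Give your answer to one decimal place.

With known observation variance, the Normal–Normal posterior has precision τ_n = τ₀ + n/σ² and mean μ_n = (τ₀μ₀ + (n/σ²)x̄)/τ_n.
Here τ₀ = 1/31.1 = 0.032154 and τ_data = 24/103.0 = 0.233010, so τ_n = 0.265164.
Rearranging for μ₀: μ₀ = (μ_n·τ_n − τ_data·x̄)/τ₀ = (11.0360·0.265164 − 0.233010·11.8) / 0.032154 = 0.176832/0.032154 ≈ 5.5.

μ₀ = 5.5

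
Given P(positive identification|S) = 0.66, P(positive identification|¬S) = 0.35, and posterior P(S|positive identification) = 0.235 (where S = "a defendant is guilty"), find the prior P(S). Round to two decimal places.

In odds form, posterior odds = prior odds × likelihood ratio, so prior odds = posterior odds ÷ LR.
Posterior odds = 0.235/(1−0.235) = 0.3072. LR = 0.66/0.35 = 1.8857.
Prior odds = 0.3072/1.8857 = 0.1629, so P(S) = 0.1629/(1+0.1629) ≈ 0.14.

P(S) = 0.14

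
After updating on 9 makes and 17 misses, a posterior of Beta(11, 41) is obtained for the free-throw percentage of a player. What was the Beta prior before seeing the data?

Beta(2, 24)

Beta is conjugate to the binomial likelihood: posterior = Beta(a+s, b+f).
So a = 11 − 9 = 2 and b = 41 − 17 = 24.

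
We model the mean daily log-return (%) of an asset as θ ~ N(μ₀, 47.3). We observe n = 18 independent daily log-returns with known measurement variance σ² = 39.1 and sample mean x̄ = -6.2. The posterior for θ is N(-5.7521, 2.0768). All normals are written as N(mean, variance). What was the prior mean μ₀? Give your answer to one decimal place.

With known observation variance, the Normal–Normal posterior has precision τ_n = τ₀ + n/σ² and mean μ_n = (τ₀μ₀ + (n/σ²)x̄)/τ_n.
Here τ₀ = 1/47.3 = 0.021142 and τ_data = 18/39.1 = 0.460358, so τ_n = 0.481500.
Rearranging for μ₀: μ₀ = (μ_n·τ_n − τ_data·x̄)/τ₀ = (-5.7521·0.481500 − 0.460358·-6.2) / 0.021142 = 0.084583/0.021142 ≈ 4.0.

μ₀ = 4.0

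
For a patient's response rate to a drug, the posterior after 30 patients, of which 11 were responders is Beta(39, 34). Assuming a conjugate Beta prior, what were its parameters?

Beta(28, 15)

Beta is conjugate to the binomial likelihood: posterior = Beta(a+s, b+f).
So a = 39 − 11 = 28 and b = 34 − 19 = 15.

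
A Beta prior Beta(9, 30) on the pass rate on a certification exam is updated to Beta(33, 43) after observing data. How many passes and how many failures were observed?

Under Beta–binomial conjugacy the posterior parameters are (a+s, b+f).
Match parameters: s=33−9=24, f=43−30=13.

24 passes and 13 failures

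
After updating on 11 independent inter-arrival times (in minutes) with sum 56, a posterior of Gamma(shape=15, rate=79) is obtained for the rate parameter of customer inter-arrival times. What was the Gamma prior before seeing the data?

Gamma(shape=4, rate=23)

Gamma–exponential conjugacy: posterior shape = α + n, posterior rate = β + Σtᵢ.
So α = 15 − 11 = 4 and β = 79 − 56 = 23.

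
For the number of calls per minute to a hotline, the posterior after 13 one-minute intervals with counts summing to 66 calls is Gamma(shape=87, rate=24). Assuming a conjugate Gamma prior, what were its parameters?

Gamma–Poisson conjugacy: posterior shape = α + Σxᵢ, posterior rate = β + n.
So α = 87 − 66 = 21 and β = 24 − 13 = 11.

Gamma(shape=21, rate=11)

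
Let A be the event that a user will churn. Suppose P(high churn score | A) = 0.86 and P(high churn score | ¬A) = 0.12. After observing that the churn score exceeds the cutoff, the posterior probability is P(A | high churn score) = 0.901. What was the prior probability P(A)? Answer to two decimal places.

P(A) = 0.56

Bayes' rule in odds form gives O(A|E) = O(A)·[P(E|A)/P(E|¬A)], hence O(A) = O(A|E)/LR.
Posterior odds = 0.901/(1−0.901) = 9.1010. LR = 0.86/0.12 = 7.1667.
Prior odds = 9.1010/7.1667 = 1.2699, so P(A) = 1.2699/(1+1.2699) ≈ 0.56.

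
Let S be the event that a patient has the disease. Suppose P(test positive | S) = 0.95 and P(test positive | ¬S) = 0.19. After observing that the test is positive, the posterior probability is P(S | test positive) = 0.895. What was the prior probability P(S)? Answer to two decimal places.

In odds form, posterior odds = prior odds × likelihood ratio, so prior odds = posterior odds ÷ LR.
Posterior odds = 0.895/(1−0.895) = 8.5238. LR = 0.95/0.19 = 5.0000.
Prior odds = 8.5238/5.0000 = 1.7048, so P(S) = 1.7048/(1+1.7048) ≈ 0.63.

P(S) = 0.63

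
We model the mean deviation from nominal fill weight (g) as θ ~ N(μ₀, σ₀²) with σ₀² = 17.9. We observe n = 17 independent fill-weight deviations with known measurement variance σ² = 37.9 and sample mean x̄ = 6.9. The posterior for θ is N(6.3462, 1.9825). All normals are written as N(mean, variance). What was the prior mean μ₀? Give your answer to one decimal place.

With known observation variance, the Normal–Normal posterior has precision τ_n = τ₀ + n/σ² and mean μ_n = (τ₀μ₀ + (n/σ²)x̄)/τ_n.
Here τ₀ = 1/17.9 = 0.055866 and τ_data = 17/37.9 = 0.448549, so τ_n = 0.504415.
Rearranging for μ₀: μ₀ = (μ_n·τ_n − τ_data·x̄)/τ₀ = (6.3462·0.504415 − 0.448549·6.9) / 0.055866 = 0.106130/0.055866 ≈ 1.9.

μ₀ = 1.9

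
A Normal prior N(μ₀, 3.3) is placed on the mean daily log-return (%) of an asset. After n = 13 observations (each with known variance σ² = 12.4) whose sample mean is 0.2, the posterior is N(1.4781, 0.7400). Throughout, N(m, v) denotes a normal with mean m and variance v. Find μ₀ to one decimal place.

μ₀ = 5.9

The posterior mean is a precision-weighted average: μ_n = (τ₀μ₀ + τ_data·x̄)/(τ₀+τ_data), with τ₀=1/σ₀² and τ_data=n/σ².
Here τ₀ = 1/3.3 = 0.303030 and τ_data = 13/12.4 = 1.048387, so τ_n = 1.351417.
Rearranging for μ₀: μ₀ = (μ_n·τ_n − τ_data·x̄)/τ₀ = (1.4781·1.351417 − 1.048387·0.2) / 0.303030 = 1.787852/0.303030 ≈ 5.9.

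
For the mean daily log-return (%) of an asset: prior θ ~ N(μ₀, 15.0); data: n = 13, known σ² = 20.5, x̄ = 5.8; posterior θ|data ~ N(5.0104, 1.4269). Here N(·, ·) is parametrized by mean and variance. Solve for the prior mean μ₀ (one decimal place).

With known observation variance, the Normal–Normal posterior has precision τ_n = τ₀ + n/σ² and mean μ_n = (τ₀μ₀ + (n/σ²)x̄)/τ_n.
Here τ₀ = 1/15.0 = 0.066667 and τ_data = 13/20.5 = 0.634146, so τ_n = 0.700813.
Rearranging for μ₀: μ₀ = (μ_n·τ_n − τ_data·x̄)/τ₀ = (5.0104·0.700813 − 0.634146·5.8) / 0.066667 = -0.166693/0.066667 ≈ -2.5.

μ₀ = -2.5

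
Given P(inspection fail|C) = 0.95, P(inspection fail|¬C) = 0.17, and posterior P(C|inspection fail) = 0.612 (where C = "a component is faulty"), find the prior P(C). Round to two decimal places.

P(C) = 0.22

Bayes' rule in odds form gives O(C|E) = O(C)·[P(E|C)/P(E|¬C)], hence O(C) = O(C|E)/LR.
Posterior odds = 0.612/(1−0.612) = 1.5773. LR = 0.95/0.17 = 5.5882.
Prior odds = 1.5773/5.5882 = 0.2823, so P(C) = 0.2823/(1+0.2823) ≈ 0.22.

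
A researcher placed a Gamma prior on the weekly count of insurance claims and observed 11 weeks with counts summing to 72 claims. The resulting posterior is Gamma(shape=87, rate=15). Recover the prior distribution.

Gamma(shape=15, rate=4)

Gamma–Poisson conjugacy: posterior shape = α + Σxᵢ, posterior rate = β + n.
So α = 87 − 72 = 15 and β = 15 − 11 = 4.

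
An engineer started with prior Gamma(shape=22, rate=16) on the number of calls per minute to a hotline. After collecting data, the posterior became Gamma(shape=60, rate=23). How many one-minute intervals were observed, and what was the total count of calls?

A Gamma(α, β) prior (rate parametrization) on a Poisson rate with n observations summing to S gives posterior Gamma(α+S, β+n).
Matching: Σxᵢ = 60 − 22 = 38 and n = 23 − 16 = 7.

n = 7 one-minute intervals with total 38 calls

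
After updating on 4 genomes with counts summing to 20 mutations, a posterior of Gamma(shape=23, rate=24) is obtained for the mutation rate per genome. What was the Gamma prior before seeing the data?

A Gamma(α, β) prior (rate parametrization) on a Poisson rate with n observations summing to S gives posterior Gamma(α+S, β+n).
So α = 23 − 20 = 3 and β = 24 − 4 = 20.

Gamma(shape=3, rate=20)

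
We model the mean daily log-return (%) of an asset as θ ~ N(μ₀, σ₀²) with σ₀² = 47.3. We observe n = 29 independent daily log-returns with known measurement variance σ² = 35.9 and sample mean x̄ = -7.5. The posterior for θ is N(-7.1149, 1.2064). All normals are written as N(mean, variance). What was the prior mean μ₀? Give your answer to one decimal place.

μ₀ = 7.6

The posterior mean is a precision-weighted average: μ_n = (τ₀μ₀ + τ_data·x̄)/(τ₀+τ_data), with τ₀=1/σ₀² and τ_data=n/σ².
Here τ₀ = 1/47.3 = 0.021142 and τ_data = 29/35.9 = 0.807799, so τ_n = 0.828941.
Rearranging for μ₀: μ₀ = (μ_n·τ_n − τ_data·x̄)/τ₀ = (-7.1149·0.828941 − 0.807799·-7.5) / 0.021142 = 0.160660/0.021142 ≈ 7.6.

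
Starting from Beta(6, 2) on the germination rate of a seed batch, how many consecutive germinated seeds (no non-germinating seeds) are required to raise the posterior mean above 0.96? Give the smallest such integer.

After k germinated seeds and 0 non-germinating seeds the posterior is Beta(6+k, 2), with mean (6+k)/(6+2+k).
Set (6+k)/(8+k) > 0.96 and solve: k > (0.96·8 − 6)/(1 − 0.96) = 42.000.
The smallest integer exceeding 42.000 is 43, and checking k=43: (49)/(51) = 0.9608 > 0.96.

k = 43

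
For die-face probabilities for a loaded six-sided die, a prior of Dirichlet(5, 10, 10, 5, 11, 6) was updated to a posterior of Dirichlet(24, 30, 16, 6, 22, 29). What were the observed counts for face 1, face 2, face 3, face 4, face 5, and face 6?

counts (19, 20, 6, 1, 11, 23)

For a Dirichlet(α) prior with multinomial counts c, the posterior is Dirichlet(α + c) componentwise.
Counts are posterior − prior componentwise: 24−5=19, 30−10=20, 16−10=6, 6−5=1, 22−11=11, 29−6=23.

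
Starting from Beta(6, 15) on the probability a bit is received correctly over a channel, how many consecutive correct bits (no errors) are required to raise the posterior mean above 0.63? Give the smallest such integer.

k = 20

After k correct bits and 0 errors the posterior is Beta(6+k, 15), with mean (6+k)/(6+15+k).
Set (6+k)/(21+k) > 0.63 and solve: k > (0.63·21 − 6)/(1 − 0.63) = 19.541.
The smallest integer exceeding 19.541 is 20.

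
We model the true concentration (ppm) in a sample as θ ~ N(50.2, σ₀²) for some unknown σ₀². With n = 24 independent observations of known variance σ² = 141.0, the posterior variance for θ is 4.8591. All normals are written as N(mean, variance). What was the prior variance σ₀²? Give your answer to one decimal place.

For the Normal–Normal model with known σ², precisions add: τ_n = τ₀ + n/σ².
So 1/σ₀² = 1/4.8591 − 24/141.0 = 0.205799 − 0.170213 = 0.035586.
Hence σ₀² = 1/0.035586 ≈ 28.1.

σ₀² = 28.1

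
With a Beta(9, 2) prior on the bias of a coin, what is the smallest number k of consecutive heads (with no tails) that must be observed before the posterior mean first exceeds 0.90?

k = 10

After k heads and 0 tails the posterior is Beta(9+k, 2), with mean (9+k)/(9+2+k).
Set (9+k)/(11+k) > 0.90 and solve: k > (0.90·11 − 9)/(1 − 0.90) = 9.000.
The smallest integer exceeding 9.000 is 10.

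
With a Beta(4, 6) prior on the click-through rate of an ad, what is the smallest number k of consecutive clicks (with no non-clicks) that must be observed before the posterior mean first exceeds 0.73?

After k clicks and 0 non-clicks the posterior is Beta(4+k, 6), with mean (4+k)/(4+6+k).
Set (4+k)/(10+k) > 0.73 and solve: k > (0.73·10 − 4)/(1 − 0.73) = 12.222.
The smallest integer exceeding 12.222 is 13, and checking k=13: (17)/(23) = 0.7391 > 0.73.

k = 13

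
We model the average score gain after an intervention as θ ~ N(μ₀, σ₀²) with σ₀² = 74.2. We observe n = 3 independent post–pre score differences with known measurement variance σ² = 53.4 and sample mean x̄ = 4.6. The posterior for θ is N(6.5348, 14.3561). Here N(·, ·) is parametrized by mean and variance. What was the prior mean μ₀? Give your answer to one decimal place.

μ₀ = 14.6

The posterior mean is a precision-weighted average: μ_n = (τ₀μ₀ + τ_data·x̄)/(τ₀+τ_data), with τ₀=1/σ₀² and τ_data=n/σ².
Here τ₀ = 1/74.2 = 0.013477 and τ_data = 3/53.4 = 0.056180, so τ_n = 0.069657.
Rearranging for μ₀: μ₀ = (μ_n·τ_n − τ_data·x̄)/τ₀ = (6.5348·0.069657 − 0.056180·4.6) / 0.013477 = 0.196767/0.013477 ≈ 14.6.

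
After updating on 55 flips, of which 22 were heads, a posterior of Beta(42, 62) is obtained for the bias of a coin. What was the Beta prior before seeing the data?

Beta(20, 29)

Beta is conjugate to the binomial likelihood: posterior = Beta(a+s, b+f).
So a = 42 − 22 = 20 and b = 62 − 33 = 29.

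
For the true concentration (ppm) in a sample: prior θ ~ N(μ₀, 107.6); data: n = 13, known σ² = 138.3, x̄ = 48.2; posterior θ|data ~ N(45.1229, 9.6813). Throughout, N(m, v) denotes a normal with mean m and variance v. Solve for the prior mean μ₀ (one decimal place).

With known observation variance, the Normal–Normal posterior has precision τ_n = τ₀ + n/σ² and mean μ_n = (τ₀μ₀ + (n/σ²)x̄)/τ_n.
Here τ₀ = 1/107.6 = 0.009294 and τ_data = 13/138.3 = 0.093999, so τ_n = 0.103293.
Rearranging for μ₀: μ₀ = (μ_n·τ_n − τ_data·x̄)/τ₀ = (45.1229·0.103293 − 0.093999·48.2) / 0.009294 = 0.130128/0.009294 ≈ 14.0.

μ₀ = 14.0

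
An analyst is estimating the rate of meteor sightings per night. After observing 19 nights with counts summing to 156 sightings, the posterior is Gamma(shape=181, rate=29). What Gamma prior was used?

Gamma(shape=25, rate=10)

Gamma–Poisson conjugacy: posterior shape = α + Σxᵢ, posterior rate = β + n.
So α = 181 − 156 = 25 and β = 29 − 19 = 10.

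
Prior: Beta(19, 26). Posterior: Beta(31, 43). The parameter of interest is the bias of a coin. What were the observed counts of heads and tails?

Under Beta–binomial conjugacy the posterior parameters are (a+s, b+f).
Match parameters: s=31−19=12, f=43−26=17.

12 heads and 17 tails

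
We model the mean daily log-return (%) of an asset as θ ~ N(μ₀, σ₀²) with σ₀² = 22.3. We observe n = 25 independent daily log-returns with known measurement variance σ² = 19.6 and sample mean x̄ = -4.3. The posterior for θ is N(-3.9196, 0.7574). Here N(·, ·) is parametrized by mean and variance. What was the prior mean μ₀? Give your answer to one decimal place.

The posterior mean is a precision-weighted average: μ_n = (τ₀μ₀ + τ_data·x̄)/(τ₀+τ_data), with τ₀=1/σ₀² and τ_data=n/σ².
Here τ₀ = 1/22.3 = 0.044843 and τ_data = 25/19.6 = 1.275510, so τ_n = 1.320353.
Rearranging for μ₀: μ₀ = (μ_n·τ_n − τ_data·x̄)/τ₀ = (-3.9196·1.320353 − 1.275510·-4.3) / 0.044843 = 0.309437/0.044843 ≈ 6.9.

μ₀ = 6.9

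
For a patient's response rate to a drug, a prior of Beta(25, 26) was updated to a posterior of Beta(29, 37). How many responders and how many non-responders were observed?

4 responders and 11 non-responders

Beta is conjugate to the binomial likelihood: posterior = Beta(a+s, b+f).
Match parameters: s=29−25=4, f=37−26=11.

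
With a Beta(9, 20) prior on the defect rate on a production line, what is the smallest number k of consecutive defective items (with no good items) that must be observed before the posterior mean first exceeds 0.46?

After k defective items and 0 good items the posterior is Beta(9+k, 20), with mean (9+k)/(9+20+k).
Set (9+k)/(29+k) > 0.46 and solve: k > (0.46·29 − 9)/(1 − 0.46) = 8.037.
The smallest integer exceeding 8.037 is 9, and checking k=9: (18)/(38) = 0.4737 > 0.46.

k = 9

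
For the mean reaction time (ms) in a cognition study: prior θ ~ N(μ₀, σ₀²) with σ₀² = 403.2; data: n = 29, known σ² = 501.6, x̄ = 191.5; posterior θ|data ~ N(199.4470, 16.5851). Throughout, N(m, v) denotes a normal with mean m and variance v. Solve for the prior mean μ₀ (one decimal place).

With known observation variance, the Normal–Normal posterior has precision τ_n = τ₀ + n/σ² and mean μ_n = (τ₀μ₀ + (n/σ²)x̄)/τ_n.
Here τ₀ = 1/403.2 = 0.002480 and τ_data = 29/501.6 = 0.057815, so τ_n = 0.060295.
Rearranging for μ₀: μ₀ = (μ_n·τ_n − τ_data·x̄)/τ₀ = (199.4470·0.060295 − 0.057815·191.5) / 0.002480 = 0.954084/0.002480 ≈ 384.7.

μ₀ = 384.7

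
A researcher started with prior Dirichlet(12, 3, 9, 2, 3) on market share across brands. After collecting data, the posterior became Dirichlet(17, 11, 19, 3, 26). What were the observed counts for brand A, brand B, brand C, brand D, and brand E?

counts (5, 8, 10, 1, 23)

For a Dirichlet(α) prior with multinomial counts c, the posterior is Dirichlet(α + c) componentwise.
Counts are posterior − prior componentwise: 17−12=5, 11−3=8, 19−9=10, 3−2=1, 26−3=23.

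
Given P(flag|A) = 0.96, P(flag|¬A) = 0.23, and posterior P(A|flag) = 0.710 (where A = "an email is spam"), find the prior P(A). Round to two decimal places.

P(A) = 0.37

In odds form, posterior odds = prior odds × likelihood ratio, so prior odds = posterior odds ÷ LR.
Posterior odds = 0.710/(1−0.710) = 2.4483. LR = 0.96/0.23 = 4.1739.
Prior odds = 2.4483/4.1739 = 0.5866, so P(A) = 0.5866/(1+0.5866) ≈ 0.37.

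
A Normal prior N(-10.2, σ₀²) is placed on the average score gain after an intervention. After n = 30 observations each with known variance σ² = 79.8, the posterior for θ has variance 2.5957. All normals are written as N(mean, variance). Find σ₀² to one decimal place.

For the Normal–Normal model with known σ², precisions add: τ_n = τ₀ + n/σ².
So 1/σ₀² = 1/2.5957 − 30/79.8 = 0.385253 − 0.375940 = 0.009313.
Hence σ₀² = 1/0.009313 ≈ 107.4.

σ₀² = 107.4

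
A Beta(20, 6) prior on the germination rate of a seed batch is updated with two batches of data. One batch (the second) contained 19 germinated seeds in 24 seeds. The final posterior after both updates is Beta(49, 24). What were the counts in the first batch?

Sequential conjugate updates are equivalent to a single update on the pooled data, so total successes = posterior α − prior α and total failures = posterior β − prior β.
Total across both batches: 49−20=29 germinated seeds, 24−6=18 non-germinating seeds.
Subtract the second batch: 29−19=10 germinated seeds and 18−5=13 non-germinating seeds.

10 germinated seeds and 13 non-germinating seeds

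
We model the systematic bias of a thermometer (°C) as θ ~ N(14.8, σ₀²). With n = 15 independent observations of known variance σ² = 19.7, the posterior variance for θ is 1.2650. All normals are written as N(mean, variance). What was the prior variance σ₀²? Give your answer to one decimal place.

σ₀² = 34.4

For the Normal–Normal model with known σ², precisions add: τ_n = τ₀ + n/σ².
So 1/σ₀² = 1/1.2650 − 15/19.7 = 0.790514 − 0.761421 = 0.029093.
Hence σ₀² = 1/0.029093 ≈ 34.4.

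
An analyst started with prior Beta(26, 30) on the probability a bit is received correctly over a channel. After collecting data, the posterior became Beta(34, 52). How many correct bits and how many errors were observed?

8 correct bits and 22 errors

A Beta(a, b) prior with s successes and f failures in binomial data gives a Beta(a+s, b+f) posterior.
Match parameters: s=34−26=8, f=52−30=22.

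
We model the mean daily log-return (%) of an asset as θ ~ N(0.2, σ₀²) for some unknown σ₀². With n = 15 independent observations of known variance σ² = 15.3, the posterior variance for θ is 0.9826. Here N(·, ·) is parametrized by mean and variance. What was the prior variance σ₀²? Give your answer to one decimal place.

Posterior precision equals prior precision plus data precision: 1/σ_n² = 1/σ₀² + n/σ².
So 1/σ₀² = 1/0.9826 − 15/15.3 = 1.017708 − 0.980392 = 0.037316.
Hence σ₀² = 1/0.037316 ≈ 26.8.

σ₀² = 26.8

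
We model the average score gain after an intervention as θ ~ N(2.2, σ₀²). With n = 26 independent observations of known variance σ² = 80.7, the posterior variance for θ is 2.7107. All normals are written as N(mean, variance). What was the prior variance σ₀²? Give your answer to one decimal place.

σ₀² = 21.4

For the Normal–Normal model with known σ², precisions add: τ_n = τ₀ + n/σ².
So 1/σ₀² = 1/2.7107 − 26/80.7 = 0.368908 − 0.322181 = 0.046727.
Hence σ₀² = 1/0.046727 ≈ 21.4.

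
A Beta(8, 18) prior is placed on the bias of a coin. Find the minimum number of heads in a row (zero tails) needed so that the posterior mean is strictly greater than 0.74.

k = 44

After k heads and 0 tails the posterior is Beta(8+k, 18), with mean (8+k)/(8+18+k).
Set (8+k)/(26+k) > 0.74 and solve: k > (0.74·26 − 8)/(1 − 0.74) = 43.231.
The smallest integer exceeding 43.231 is 44, and checking k=44: (52)/(70) = 0.7429 > 0.74.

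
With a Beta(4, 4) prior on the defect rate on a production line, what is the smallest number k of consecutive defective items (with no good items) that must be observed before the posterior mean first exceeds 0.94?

After k defective items and 0 good items the posterior is Beta(4+k, 4), with mean (4+k)/(4+4+k).
Set (4+k)/(8+k) > 0.94 and solve: k > (0.94·8 − 4)/(1 − 0.94) = 58.667.
The smallest integer exceeding 58.667 is 59.

k = 59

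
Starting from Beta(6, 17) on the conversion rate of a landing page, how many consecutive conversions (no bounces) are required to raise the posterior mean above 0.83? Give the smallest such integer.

After k conversions and 0 bounces the posterior is Beta(6+k, 17), with mean (6+k)/(6+17+k).
Set (6+k)/(23+k) > 0.83 and solve: k > (0.83·23 − 6)/(1 − 0.83) = 77.000.
The smallest integer exceeding 77.000 is 78.

k = 78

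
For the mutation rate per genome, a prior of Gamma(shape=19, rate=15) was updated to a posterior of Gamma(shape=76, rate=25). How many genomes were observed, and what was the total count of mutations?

A Gamma(α, β) prior (rate parametrization) on a Poisson rate with n observations summing to S gives posterior Gamma(α+S, β+n).
Matching: Σxᵢ = 76 − 19 = 57 and n = 25 − 15 = 10.

n = 10 genomes with total 57 mutations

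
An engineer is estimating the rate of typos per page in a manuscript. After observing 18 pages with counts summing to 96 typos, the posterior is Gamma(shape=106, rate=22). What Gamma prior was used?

Gamma(shape=10, rate=4)

A Gamma(α, β) prior (rate parametrization) on a Poisson rate with n observations summing to S gives posterior Gamma(α+S, β+n).
So α = 106 − 96 = 10 and β = 22 − 18 = 4.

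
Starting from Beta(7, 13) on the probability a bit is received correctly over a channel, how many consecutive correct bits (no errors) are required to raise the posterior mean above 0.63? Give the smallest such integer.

k = 16

After k correct bits and 0 errors the posterior is Beta(7+k, 13), with mean (7+k)/(7+13+k).
Set (7+k)/(20+k) > 0.63 and solve: k > (0.63·20 − 7)/(1 − 0.63) = 15.135.
The smallest integer exceeding 15.135 is 16, and checking k=16: (23)/(36) = 0.6389 > 0.63.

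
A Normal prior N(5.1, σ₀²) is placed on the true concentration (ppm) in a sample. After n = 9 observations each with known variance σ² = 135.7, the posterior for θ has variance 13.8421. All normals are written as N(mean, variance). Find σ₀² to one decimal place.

Posterior precision equals prior precision plus data precision: 1/σ_n² = 1/σ₀² + n/σ².
So 1/σ₀² = 1/13.8421 − 9/135.7 = 0.072243 − 0.066323 = 0.005920.
Hence σ₀² = 1/0.005920 ≈ 168.9.

σ₀² = 168.9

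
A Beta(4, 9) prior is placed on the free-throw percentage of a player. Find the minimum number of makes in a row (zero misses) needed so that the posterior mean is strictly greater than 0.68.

k = 16

After k makes and 0 misses the posterior is Beta(4+k, 9), with mean (4+k)/(4+9+k).
Set (4+k)/(13+k) > 0.68 and solve: k > (0.68·13 − 4)/(1 − 0.68) = 15.125.
The smallest integer exceeding 15.125 is 16.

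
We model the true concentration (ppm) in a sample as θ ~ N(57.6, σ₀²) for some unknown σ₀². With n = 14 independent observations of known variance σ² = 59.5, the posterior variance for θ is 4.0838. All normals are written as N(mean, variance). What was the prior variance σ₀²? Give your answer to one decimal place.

For the Normal–Normal model with known σ², precisions add: τ_n = τ₀ + n/σ².
So 1/σ₀² = 1/4.0838 − 14/59.5 = 0.244870 − 0.235294 = 0.009576.
Hence σ₀² = 1/0.009576 ≈ 104.4.

σ₀² = 104.4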